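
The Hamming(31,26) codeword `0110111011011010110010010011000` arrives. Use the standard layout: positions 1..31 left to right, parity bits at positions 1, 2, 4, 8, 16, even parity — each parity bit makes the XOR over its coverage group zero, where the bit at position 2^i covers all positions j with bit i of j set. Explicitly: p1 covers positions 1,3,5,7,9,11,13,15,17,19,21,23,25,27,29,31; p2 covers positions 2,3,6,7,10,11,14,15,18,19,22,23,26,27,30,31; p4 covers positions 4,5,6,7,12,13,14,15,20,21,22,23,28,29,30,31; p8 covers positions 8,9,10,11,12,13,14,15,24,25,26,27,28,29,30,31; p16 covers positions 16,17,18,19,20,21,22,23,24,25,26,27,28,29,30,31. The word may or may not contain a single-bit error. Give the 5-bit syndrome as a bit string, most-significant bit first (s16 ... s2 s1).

00001

s1: b1⊕b3⊕b5⊕b7⊕b9⊕b11⊕b13⊕b15⊕b17⊕b19⊕b21⊕b23⊕b25⊕b27⊕b29⊕b31 = 0⊕1⊕1⊕1⊕1⊕0⊕1⊕1⊕1⊕0⊕1⊕0⊕0⊕1⊕0⊕0 = 1
s2: b2⊕b3⊕b6⊕b7⊕b10⊕b11⊕b14⊕b15⊕b18⊕b19⊕b22⊕b23⊕b26⊕b27⊕b30⊕b31 = 1⊕1⊕1⊕1⊕1⊕0⊕0⊕1⊕1⊕0⊕0⊕0⊕0⊕1⊕0⊕0 = 0
s4: b4⊕b5⊕b6⊕b7⊕b12⊕b13⊕b14⊕b15⊕b20⊕b21⊕b22⊕b23⊕b28⊕b29⊕b30⊕b31 = 0⊕1⊕1⊕1⊕1⊕1⊕0⊕1⊕0⊕1⊕0⊕0⊕1⊕0⊕0⊕0 = 0
s8: b8⊕b9⊕b10⊕b11⊕b12⊕b13⊕b14⊕b15⊕b24⊕b25⊕b26⊕b27⊕b28⊕b29⊕b30⊕b31 = 0⊕1⊕1⊕0⊕1⊕1⊕0⊕1⊕1⊕0⊕0⊕1⊕1⊕0⊕0⊕0 = 0
s16: b16⊕b17⊕b18⊕b19⊕b20⊕b21⊕b22⊕b23⊕b24⊕b25⊕b26⊕b27⊕b28⊕b29⊕b30⊕b31 = 0⊕1⊕1⊕0⊕0⊕1⊕0⊕0⊕1⊕0⊕0⊕1⊕1⊕0⊕0⊕0 = 0
Syndrome (s16...s1) = 00001 → position 1.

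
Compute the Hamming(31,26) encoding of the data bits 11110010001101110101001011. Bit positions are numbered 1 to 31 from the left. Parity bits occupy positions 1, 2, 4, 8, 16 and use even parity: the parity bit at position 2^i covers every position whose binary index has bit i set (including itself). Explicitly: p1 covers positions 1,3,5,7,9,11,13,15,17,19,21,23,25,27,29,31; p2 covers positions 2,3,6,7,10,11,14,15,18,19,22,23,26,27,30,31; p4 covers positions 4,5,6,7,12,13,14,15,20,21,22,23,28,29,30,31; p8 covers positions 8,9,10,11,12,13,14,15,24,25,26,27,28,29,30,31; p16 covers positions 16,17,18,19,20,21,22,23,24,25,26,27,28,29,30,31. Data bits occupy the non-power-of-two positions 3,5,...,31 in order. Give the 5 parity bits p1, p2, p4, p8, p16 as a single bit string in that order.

11001

Place data bits at non-power-of-two positions: b3=1, b5=1, b6=1, b7=1, b9=0, b10=0, b11=1, b12=0, b13=0, b14=0, b15=1, b17=1, b18=0, b19=1, b20=1, b21=1, b22=0, b23=1, b24=0, b25=1, b26=0, b27=0, b28=1, b29=0, b30=1, b31=1.
p1 = XOR of data positions {3,5,7,9,11,13,15,17,19,21,23,25,27,29,31} = 1⊕1⊕1⊕0⊕1⊕0⊕1⊕1⊕1⊕1⊕1⊕1⊕0⊕0⊕1 = 1
p2 = XOR of data positions {3,6,7,10,11,14,15,18,19,22,23,26,27,30,31} = 1⊕1⊕1⊕0⊕1⊕0⊕1⊕0⊕1⊕0⊕1⊕0⊕0⊕1⊕1 = 1
p4 = XOR of data positions {5,6,7,12,13,14,15,20,21,22,23,28,29,30,31} = 1⊕1⊕1⊕0⊕0⊕0⊕1⊕1⊕1⊕0⊕1⊕1⊕0⊕1⊕1 = 0
p8 = XOR of data positions {9,10,11,12,13,14,15,24,25,26,27,28,29,30,31} = 0⊕0⊕1⊕0⊕0⊕0⊕1⊕0⊕1⊕0⊕0⊕1⊕0⊕1⊕1 = 0
p16 = XOR of data positions {17,18,19,20,21,22,23,24,25,26,27,28,29,30,31} = 1⊕0⊕1⊕1⊕1⊕0⊕1⊕0⊕1⊕0⊕0⊕1⊕0⊕1⊕1 = 1
Parity bits p1,p2,p4,p8,p16 = 11001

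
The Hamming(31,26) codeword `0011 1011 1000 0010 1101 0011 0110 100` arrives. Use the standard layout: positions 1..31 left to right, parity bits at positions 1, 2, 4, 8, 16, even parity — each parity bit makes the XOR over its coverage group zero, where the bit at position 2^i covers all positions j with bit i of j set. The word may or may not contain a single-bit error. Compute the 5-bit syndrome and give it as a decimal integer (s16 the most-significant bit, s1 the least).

s1: b1⊕b3⊕b5⊕b7⊕b9⊕b11⊕b13⊕b15⊕b17⊕b19⊕b21⊕b23⊕b25⊕b27⊕b29⊕b31 = 0⊕1⊕1⊕1⊕1⊕0⊕0⊕1⊕1⊕0⊕0⊕1⊕0⊕1⊕1⊕0 = 1
s2: b2⊕b3⊕b6⊕b7⊕b10⊕b11⊕b14⊕b15⊕b18⊕b19⊕b22⊕b23⊕b26⊕b27⊕b30⊕b31 = 0⊕1⊕0⊕1⊕0⊕0⊕0⊕1⊕1⊕0⊕0⊕1⊕1⊕1⊕0⊕0 = 1
s4: b4⊕b5⊕b6⊕b7⊕b12⊕b13⊕b14⊕b15⊕b20⊕b21⊕b22⊕b23⊕b28⊕b29⊕b30⊕b31 = 1⊕1⊕0⊕1⊕0⊕0⊕0⊕1⊕1⊕0⊕0⊕1⊕0⊕1⊕0⊕0 = 1
s8: b8⊕b9⊕b10⊕b11⊕b12⊕b13⊕b14⊕b15⊕b24⊕b25⊕b26⊕b27⊕b28⊕b29⊕b30⊕b31 = 1⊕1⊕0⊕0⊕0⊕0⊕0⊕1⊕1⊕0⊕1⊕1⊕0⊕1⊕0⊕0 = 1
s16: b16⊕b17⊕b18⊕b19⊕b20⊕b21⊕b22⊕b23⊕b24⊕b25⊕b26⊕b27⊕b28⊕b29⊕b30⊕b31 = 0⊕1⊕1⊕0⊕1⊕0⊕0⊕1⊕1⊕0⊕1⊕1⊕0⊕1⊕0⊕0 = 0
Syndrome (s16...s1) = 01111 → position 15.

15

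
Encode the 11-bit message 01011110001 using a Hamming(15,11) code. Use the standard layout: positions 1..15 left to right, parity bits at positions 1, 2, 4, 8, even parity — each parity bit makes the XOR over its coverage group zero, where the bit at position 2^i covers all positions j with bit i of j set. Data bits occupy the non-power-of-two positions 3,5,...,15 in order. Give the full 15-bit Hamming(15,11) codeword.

100110101110001

Place data bits at non-power-of-two positions: b3=0, b5=1, b6=0, b7=1, b9=1, b10=1, b11=1, b12=0, b13=0, b14=0, b15=1.
p1 = XOR of data positions {3,5,7,9,11,13,15} = 0⊕1⊕1⊕1⊕1⊕0⊕1 = 1
p2 = XOR of data positions {3,6,7,10,11,14,15} = 0⊕0⊕1⊕1⊕1⊕0⊕1 = 0
p4 = XOR of data positions {5,6,7,12,13,14,15} = 1⊕0⊕1⊕0⊕0⊕0⊕1 = 1
p8 = XOR of data positions {9,10,11,12,13,14,15} = 1⊕1⊕1⊕0⊕0⊕0⊕1 = 0
Codeword b1..b15 = 100110101110001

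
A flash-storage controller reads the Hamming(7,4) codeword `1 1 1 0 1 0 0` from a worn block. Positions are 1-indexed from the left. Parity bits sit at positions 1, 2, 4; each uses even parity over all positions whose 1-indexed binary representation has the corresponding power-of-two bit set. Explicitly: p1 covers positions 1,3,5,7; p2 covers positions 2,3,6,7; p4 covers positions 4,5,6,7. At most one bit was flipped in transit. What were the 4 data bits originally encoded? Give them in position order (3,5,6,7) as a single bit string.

1000

s1: b1⊕b3⊕b5⊕b7 = 1⊕1⊕1⊕0 = 1
s2: b2⊕b3⊕b6⊕b7 = 1⊕1⊕0⊕0 = 0
s4: b4⊕b5⊕b6⊕b7 = 0⊕1⊕0⊕0 = 1
Syndrome (s4...s1) = 101 → position 5.
Flip bit 5: corrected codeword = 1110000
Data bits at positions 3,5,6,7: 1000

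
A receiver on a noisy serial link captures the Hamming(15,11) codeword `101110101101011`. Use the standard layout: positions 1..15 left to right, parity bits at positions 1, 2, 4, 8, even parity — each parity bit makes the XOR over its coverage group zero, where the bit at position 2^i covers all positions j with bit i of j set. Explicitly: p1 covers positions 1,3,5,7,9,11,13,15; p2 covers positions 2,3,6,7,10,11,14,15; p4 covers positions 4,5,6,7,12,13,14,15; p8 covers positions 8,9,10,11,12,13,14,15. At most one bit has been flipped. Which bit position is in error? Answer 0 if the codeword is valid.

10

s1: b1⊕b3⊕b5⊕b7⊕b9⊕b11⊕b13⊕b15 = 1⊕1⊕1⊕1⊕1⊕0⊕0⊕1 = 0
s2: b2⊕b3⊕b6⊕b7⊕b10⊕b11⊕b14⊕b15 = 0⊕1⊕0⊕1⊕1⊕0⊕1⊕1 = 1
s4: b4⊕b5⊕b6⊕b7⊕b12⊕b13⊕b14⊕b15 = 1⊕1⊕0⊕1⊕1⊕0⊕1⊕1 = 0
s8: b8⊕b9⊕b10⊕b11⊕b12⊕b13⊕b14⊕b15 = 0⊕1⊕1⊕0⊕1⊕0⊕1⊕1 = 1
Syndrome (s8...s1) = 1010 → position 10.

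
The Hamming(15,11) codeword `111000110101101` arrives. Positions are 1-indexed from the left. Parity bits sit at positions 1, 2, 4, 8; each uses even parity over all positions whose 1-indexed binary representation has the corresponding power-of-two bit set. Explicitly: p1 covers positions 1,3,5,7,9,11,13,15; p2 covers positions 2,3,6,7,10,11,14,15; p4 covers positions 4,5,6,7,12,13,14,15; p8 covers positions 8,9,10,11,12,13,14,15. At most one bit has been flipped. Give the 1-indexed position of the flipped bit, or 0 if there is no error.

s1: b1⊕b3⊕b5⊕b7⊕b9⊕b11⊕b13⊕b15 = 1⊕1⊕0⊕1⊕0⊕0⊕1⊕1 = 1
s2: b2⊕b3⊕b6⊕b7⊕b10⊕b11⊕b14⊕b15 = 1⊕1⊕0⊕1⊕1⊕0⊕0⊕1 = 1
s4: b4⊕b5⊕b6⊕b7⊕b12⊕b13⊕b14⊕b15 = 0⊕0⊕0⊕1⊕1⊕1⊕0⊕1 = 0
s8: b8⊕b9⊕b10⊕b11⊕b12⊕b13⊕b14⊕b15 = 1⊕0⊕1⊕0⊕1⊕1⊕0⊕1 = 1
Syndrome (s8...s1) = 1011 → position 11.

11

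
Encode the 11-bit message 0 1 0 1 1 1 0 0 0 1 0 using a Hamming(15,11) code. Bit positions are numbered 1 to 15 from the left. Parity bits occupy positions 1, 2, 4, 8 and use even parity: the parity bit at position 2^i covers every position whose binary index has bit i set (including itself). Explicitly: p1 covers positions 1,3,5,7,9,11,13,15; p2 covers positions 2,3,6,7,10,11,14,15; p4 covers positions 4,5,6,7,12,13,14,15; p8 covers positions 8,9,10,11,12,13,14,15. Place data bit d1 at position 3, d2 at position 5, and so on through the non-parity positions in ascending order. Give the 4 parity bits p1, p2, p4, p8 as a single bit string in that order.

1111

Place data bits at non-power-of-two positions: b3=0, b5=1, b6=0, b7=1, b9=1, b10=1, b11=0, b12=0, b13=0, b14=1, b15=0.
p1 = XOR of data positions {3,5,7,9,11,13,15} = 0⊕1⊕1⊕1⊕0⊕0⊕0 = 1
p2 = XOR of data positions {3,6,7,10,11,14,15} = 0⊕0⊕1⊕1⊕0⊕1⊕0 = 1
p4 = XOR of data positions {5,6,7,12,13,14,15} = 1⊕0⊕1⊕0⊕0⊕1⊕0 = 1
p8 = XOR of data positions {9,10,11,12,13,14,15} = 1⊕1⊕0⊕0⊕0⊕1⊕0 = 1
Parity bits p1,p2,p4,p8 = 1111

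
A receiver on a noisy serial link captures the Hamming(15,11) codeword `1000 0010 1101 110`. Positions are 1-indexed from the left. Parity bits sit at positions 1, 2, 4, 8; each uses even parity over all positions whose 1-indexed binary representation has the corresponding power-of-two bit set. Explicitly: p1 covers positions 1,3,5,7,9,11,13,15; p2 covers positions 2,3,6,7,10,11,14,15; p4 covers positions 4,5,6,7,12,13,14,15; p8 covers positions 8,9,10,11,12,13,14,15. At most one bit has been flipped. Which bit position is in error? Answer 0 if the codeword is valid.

10

s1: b1⊕b3⊕b5⊕b7⊕b9⊕b11⊕b13⊕b15 = 1⊕0⊕0⊕1⊕1⊕0⊕1⊕0 = 0
s2: b2⊕b3⊕b6⊕b7⊕b10⊕b11⊕b14⊕b15 = 0⊕0⊕0⊕1⊕1⊕0⊕1⊕0 = 1
s4: b4⊕b5⊕b6⊕b7⊕b12⊕b13⊕b14⊕b15 = 0⊕0⊕0⊕1⊕1⊕1⊕1⊕0 = 0
s8: b8⊕b9⊕b10⊕b11⊕b12⊕b13⊕b14⊕b15 = 0⊕1⊕1⊕0⊕1⊕1⊕1⊕0 = 1
Syndrome (s8...s1) = 1010 → position 10.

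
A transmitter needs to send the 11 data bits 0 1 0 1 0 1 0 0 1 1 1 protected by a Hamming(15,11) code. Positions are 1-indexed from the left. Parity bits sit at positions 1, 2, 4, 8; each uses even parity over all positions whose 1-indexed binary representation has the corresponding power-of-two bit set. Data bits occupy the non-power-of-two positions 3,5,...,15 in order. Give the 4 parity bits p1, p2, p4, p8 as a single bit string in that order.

Place data bits at non-power-of-two positions: b3=0, b5=1, b6=0, b7=1, b9=0, b10=1, b11=0, b12=0, b13=1, b14=1, b15=1.
p1 = XOR of data positions {3,5,7,9,11,13,15} = 0⊕1⊕1⊕0⊕0⊕1⊕1 = 0
p2 = XOR of data positions {3,6,7,10,11,14,15} = 0⊕0⊕1⊕1⊕0⊕1⊕1 = 0
p4 = XOR of data positions {5,6,7,12,13,14,15} = 1⊕0⊕1⊕0⊕1⊕1⊕1 = 1
p8 = XOR of data positions {9,10,11,12,13,14,15} = 0⊕1⊕0⊕0⊕1⊕1⊕1 = 0
Parity bits p1,p2,p4,p8 = 0010

0010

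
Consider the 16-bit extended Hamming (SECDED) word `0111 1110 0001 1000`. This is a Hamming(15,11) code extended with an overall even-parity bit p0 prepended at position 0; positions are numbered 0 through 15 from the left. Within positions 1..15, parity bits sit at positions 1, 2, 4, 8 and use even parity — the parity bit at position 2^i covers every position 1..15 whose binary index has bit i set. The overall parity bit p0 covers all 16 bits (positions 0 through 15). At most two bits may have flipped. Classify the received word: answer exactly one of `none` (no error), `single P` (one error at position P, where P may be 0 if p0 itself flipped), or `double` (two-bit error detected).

s1: b1⊕b3⊕b5⊕b7⊕b9⊕b11⊕b13⊕b15 = 1⊕1⊕1⊕0⊕0⊕1⊕0⊕0 = 0
s2: b2⊕b3⊕b6⊕b7⊕b10⊕b11⊕b14⊕b15 = 1⊕1⊕1⊕0⊕0⊕1⊕0⊕0 = 0
s4: b4⊕b5⊕b6⊕b7⊕b12⊕b13⊕b14⊕b15 = 1⊕1⊕1⊕0⊕1⊕0⊕0⊕0 = 0
s8: b8⊕b9⊕b10⊕b11⊕b12⊕b13⊕b14⊕b15 = 0⊕0⊕0⊕1⊕1⊕0⊕0⊕0 = 0
Syndrome (s8...s1) = 0000 → position 0 (no error).
Overall parity (XOR of all 16 bits, including p0): 0⊕1⊕1⊕1⊕1⊕1⊕1⊕0⊕0⊕0⊕0⊕1⊕1⊕0⊕0⊕0 = 0
Overall=0, syndrome position=0 → no error.

none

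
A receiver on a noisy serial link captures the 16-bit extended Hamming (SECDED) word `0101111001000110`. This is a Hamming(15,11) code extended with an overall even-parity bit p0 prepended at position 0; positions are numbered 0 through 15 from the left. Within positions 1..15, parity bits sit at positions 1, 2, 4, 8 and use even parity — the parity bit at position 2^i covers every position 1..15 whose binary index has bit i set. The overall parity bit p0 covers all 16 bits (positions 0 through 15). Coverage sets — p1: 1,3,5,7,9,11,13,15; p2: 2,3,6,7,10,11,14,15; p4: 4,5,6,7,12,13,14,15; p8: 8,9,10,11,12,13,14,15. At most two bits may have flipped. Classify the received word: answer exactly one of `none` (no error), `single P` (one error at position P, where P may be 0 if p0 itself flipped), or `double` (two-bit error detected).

s1: b1⊕b3⊕b5⊕b7⊕b9⊕b11⊕b13⊕b15 = 1⊕1⊕1⊕0⊕1⊕0⊕1⊕0 = 1
s2: b2⊕b3⊕b6⊕b7⊕b10⊕b11⊕b14⊕b15 = 0⊕1⊕1⊕0⊕0⊕0⊕1⊕0 = 1
s4: b4⊕b5⊕b6⊕b7⊕b12⊕b13⊕b14⊕b15 = 1⊕1⊕1⊕0⊕0⊕1⊕1⊕0 = 1
s8: b8⊕b9⊕b10⊕b11⊕b12⊕b13⊕b14⊕b15 = 0⊕1⊕0⊕0⊕0⊕1⊕1⊕0 = 1
Syndrome (s8...s1) = 1111 → position 15.
Overall parity (XOR of all 16 bits, including p0): 0⊕1⊕0⊕1⊕1⊕1⊕1⊕0⊕0⊕1⊕0⊕0⊕0⊕1⊕1⊕0 = 0
Overall=0, syndrome position=15 → double-bit error detected (uncorrectable).

double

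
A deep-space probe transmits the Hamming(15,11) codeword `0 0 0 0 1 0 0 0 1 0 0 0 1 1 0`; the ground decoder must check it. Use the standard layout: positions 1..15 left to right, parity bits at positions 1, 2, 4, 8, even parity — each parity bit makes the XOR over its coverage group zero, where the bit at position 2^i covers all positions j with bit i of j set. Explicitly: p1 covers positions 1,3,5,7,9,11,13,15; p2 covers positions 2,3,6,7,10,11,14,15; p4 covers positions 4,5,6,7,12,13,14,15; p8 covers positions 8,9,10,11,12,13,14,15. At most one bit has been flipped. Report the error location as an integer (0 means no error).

15

s1: b1⊕b3⊕b5⊕b7⊕b9⊕b11⊕b13⊕b15 = 0⊕0⊕1⊕0⊕1⊕0⊕1⊕0 = 1
s2: b2⊕b3⊕b6⊕b7⊕b10⊕b11⊕b14⊕b15 = 0⊕0⊕0⊕0⊕0⊕0⊕1⊕0 = 1
s4: b4⊕b5⊕b6⊕b7⊕b12⊕b13⊕b14⊕b15 = 0⊕1⊕0⊕0⊕0⊕1⊕1⊕0 = 1
s8: b8⊕b9⊕b10⊕b11⊕b12⊕b13⊕b14⊕b15 = 0⊕1⊕0⊕0⊕0⊕1⊕1⊕0 = 1
Syndrome (s8...s1) = 1111 → position 15.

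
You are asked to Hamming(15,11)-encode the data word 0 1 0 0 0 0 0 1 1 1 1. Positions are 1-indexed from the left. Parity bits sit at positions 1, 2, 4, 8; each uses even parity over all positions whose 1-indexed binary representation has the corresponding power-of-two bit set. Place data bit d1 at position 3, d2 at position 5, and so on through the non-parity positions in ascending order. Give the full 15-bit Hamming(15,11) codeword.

Place data bits at non-power-of-two positions: b3=0, b5=1, b6=0, b7=0, b9=0, b10=0, b11=0, b12=1, b13=1, b14=1, b15=1.
p1 = XOR of data positions {3,5,7,9,11,13,15} = 0⊕1⊕0⊕0⊕0⊕1⊕1 = 1
p2 = XOR of data positions {3,6,7,10,11,14,15} = 0⊕0⊕0⊕0⊕0⊕1⊕1 = 0
p4 = XOR of data positions {5,6,7,12,13,14,15} = 1⊕0⊕0⊕1⊕1⊕1⊕1 = 1
p8 = XOR of data positions {9,10,11,12,13,14,15} = 0⊕0⊕0⊕1⊕1⊕1⊕1 = 0
Codeword b1..b15 = 100110000001111

100110000001111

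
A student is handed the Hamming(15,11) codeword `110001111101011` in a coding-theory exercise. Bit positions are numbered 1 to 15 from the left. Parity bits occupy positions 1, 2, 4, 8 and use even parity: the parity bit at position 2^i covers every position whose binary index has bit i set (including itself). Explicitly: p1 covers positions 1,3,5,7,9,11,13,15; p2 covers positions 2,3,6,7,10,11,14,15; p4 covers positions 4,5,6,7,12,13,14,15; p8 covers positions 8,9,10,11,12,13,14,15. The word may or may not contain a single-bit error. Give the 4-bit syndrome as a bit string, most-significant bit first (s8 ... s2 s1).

s1: b1⊕b3⊕b5⊕b7⊕b9⊕b11⊕b13⊕b15 = 1⊕0⊕0⊕1⊕1⊕0⊕0⊕1 = 0
s2: b2⊕b3⊕b6⊕b7⊕b10⊕b11⊕b14⊕b15 = 1⊕0⊕1⊕1⊕1⊕0⊕1⊕1 = 0
s4: b4⊕b5⊕b6⊕b7⊕b12⊕b13⊕b14⊕b15 = 0⊕0⊕1⊕1⊕1⊕0⊕1⊕1 = 1
s8: b8⊕b9⊕b10⊕b11⊕b12⊕b13⊕b14⊕b15 = 1⊕1⊕1⊕0⊕1⊕0⊕1⊕1 = 0
Syndrome (s8...s1) = 0100 → position 4.

0100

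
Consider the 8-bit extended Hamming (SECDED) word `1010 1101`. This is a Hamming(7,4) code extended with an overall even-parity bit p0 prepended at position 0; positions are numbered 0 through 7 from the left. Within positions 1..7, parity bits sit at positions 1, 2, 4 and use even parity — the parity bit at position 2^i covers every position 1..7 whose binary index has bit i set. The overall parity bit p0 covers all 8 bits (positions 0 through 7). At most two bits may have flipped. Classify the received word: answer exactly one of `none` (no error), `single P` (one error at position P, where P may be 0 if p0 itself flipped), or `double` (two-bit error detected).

s1: b1⊕b3⊕b5⊕b7 = 0⊕0⊕1⊕1 = 0
s2: b2⊕b3⊕b6⊕b7 = 1⊕0⊕0⊕1 = 0
s4: b4⊕b5⊕b6⊕b7 = 1⊕1⊕0⊕1 = 1
Syndrome (s4...s1) = 100 → position 4.
Overall parity (XOR of all 8 bits, including p0): 1⊕0⊕1⊕0⊕1⊕1⊕0⊕1 = 1
Overall=1, syndrome position=4 → single-bit error at position 4.

single 4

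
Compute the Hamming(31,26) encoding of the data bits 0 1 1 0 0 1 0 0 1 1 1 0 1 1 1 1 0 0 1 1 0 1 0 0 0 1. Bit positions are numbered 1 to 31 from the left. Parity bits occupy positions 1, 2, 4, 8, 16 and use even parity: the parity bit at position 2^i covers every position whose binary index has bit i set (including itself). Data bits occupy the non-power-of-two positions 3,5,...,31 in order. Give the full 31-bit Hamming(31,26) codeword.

0000110001001110011110011010001

Place data bits at non-power-of-two positions: b3=0, b5=1, b6=1, b7=0, b9=0, b10=1, b11=0, b12=0, b13=1, b14=1, b15=1, b17=0, b18=1, b19=1, b20=1, b21=1, b22=0, b23=0, b24=1, b25=1, b26=0, b27=1, b28=0, b29=0, b30=0, b31=1.
p1 = XOR of data positions {3,5,7,9,11,13,15,17,19,21,23,25,27,29,31} = 0⊕1⊕0⊕0⊕0⊕1⊕1⊕0⊕1⊕1⊕0⊕1⊕1⊕0⊕1 = 0
p2 = XOR of data positions {3,6,7,10,11,14,15,18,19,22,23,26,27,30,31} = 0⊕1⊕0⊕1⊕0⊕1⊕1⊕1⊕1⊕0⊕0⊕0⊕1⊕0⊕1 = 0
p4 = XOR of data positions {5,6,7,12,13,14,15,20,21,22,23,28,29,30,31} = 1⊕1⊕0⊕0⊕1⊕1⊕1⊕1⊕1⊕0⊕0⊕0⊕0⊕0⊕1 = 0
p8 = XOR of data positions {9,10,11,12,13,14,15,24,25,26,27,28,29,30,31} = 0⊕1⊕0⊕0⊕1⊕1⊕1⊕1⊕1⊕0⊕1⊕0⊕0⊕0⊕1 = 0
p16 = XOR of data positions {17,18,19,20,21,22,23,24,25,26,27,28,29,30,31} = 0⊕1⊕1⊕1⊕1⊕0⊕0⊕1⊕1⊕0⊕1⊕0⊕0⊕0⊕1 = 0
Codeword b1..b31 = 0000110001001110011110011010001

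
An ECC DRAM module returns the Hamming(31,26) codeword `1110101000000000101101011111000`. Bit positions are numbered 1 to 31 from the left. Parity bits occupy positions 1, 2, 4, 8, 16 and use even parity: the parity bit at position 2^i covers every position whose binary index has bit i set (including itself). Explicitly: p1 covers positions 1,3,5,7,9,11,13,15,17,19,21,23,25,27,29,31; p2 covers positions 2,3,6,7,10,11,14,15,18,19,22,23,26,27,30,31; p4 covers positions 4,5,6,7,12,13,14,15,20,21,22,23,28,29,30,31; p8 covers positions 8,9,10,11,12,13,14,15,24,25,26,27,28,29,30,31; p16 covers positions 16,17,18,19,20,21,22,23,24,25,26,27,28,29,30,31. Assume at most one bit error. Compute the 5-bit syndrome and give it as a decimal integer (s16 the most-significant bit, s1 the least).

s1: b1⊕b3⊕b5⊕b7⊕b9⊕b11⊕b13⊕b15⊕b17⊕b19⊕b21⊕b23⊕b25⊕b27⊕b29⊕b31 = 1⊕1⊕1⊕1⊕0⊕0⊕0⊕0⊕1⊕1⊕0⊕0⊕1⊕1⊕0⊕0 = 0
s2: b2⊕b3⊕b6⊕b7⊕b10⊕b11⊕b14⊕b15⊕b18⊕b19⊕b22⊕b23⊕b26⊕b27⊕b30⊕b31 = 1⊕1⊕0⊕1⊕0⊕0⊕0⊕0⊕0⊕1⊕1⊕0⊕1⊕1⊕0⊕0 = 1
s4: b4⊕b5⊕b6⊕b7⊕b12⊕b13⊕b14⊕b15⊕b20⊕b21⊕b22⊕b23⊕b28⊕b29⊕b30⊕b31 = 0⊕1⊕0⊕1⊕0⊕0⊕0⊕0⊕1⊕0⊕1⊕0⊕1⊕0⊕0⊕0 = 1
s8: b8⊕b9⊕b10⊕b11⊕b12⊕b13⊕b14⊕b15⊕b24⊕b25⊕b26⊕b27⊕b28⊕b29⊕b30⊕b31 = 0⊕0⊕0⊕0⊕0⊕0⊕0⊕0⊕1⊕1⊕1⊕1⊕1⊕0⊕0⊕0 = 1
s16: b16⊕b17⊕b18⊕b19⊕b20⊕b21⊕b22⊕b23⊕b24⊕b25⊕b26⊕b27⊕b28⊕b29⊕b30⊕b31 = 0⊕1⊕0⊕1⊕1⊕0⊕1⊕0⊕1⊕1⊕1⊕1⊕1⊕0⊕0⊕0 = 1
Syndrome (s16...s1) = 11110 → position 30.

30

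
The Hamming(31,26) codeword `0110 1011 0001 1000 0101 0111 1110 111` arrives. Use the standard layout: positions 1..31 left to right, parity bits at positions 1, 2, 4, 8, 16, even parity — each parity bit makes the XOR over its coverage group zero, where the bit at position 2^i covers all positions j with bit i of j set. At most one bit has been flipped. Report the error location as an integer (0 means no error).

s1: b1⊕b3⊕b5⊕b7⊕b9⊕b11⊕b13⊕b15⊕b17⊕b19⊕b21⊕b23⊕b25⊕b27⊕b29⊕b31 = 0⊕1⊕1⊕1⊕0⊕0⊕1⊕0⊕0⊕0⊕0⊕1⊕1⊕1⊕1⊕1 = 1
s2: b2⊕b3⊕b6⊕b7⊕b10⊕b11⊕b14⊕b15⊕b18⊕b19⊕b22⊕b23⊕b26⊕b27⊕b30⊕b31 = 1⊕1⊕0⊕1⊕0⊕0⊕0⊕0⊕1⊕0⊕1⊕1⊕1⊕1⊕1⊕1 = 0
s4: b4⊕b5⊕b6⊕b7⊕b12⊕b13⊕b14⊕b15⊕b20⊕b21⊕b22⊕b23⊕b28⊕b29⊕b30⊕b31 = 0⊕1⊕0⊕1⊕1⊕1⊕0⊕0⊕1⊕0⊕1⊕1⊕0⊕1⊕1⊕1 = 0
s8: b8⊕b9⊕b10⊕b11⊕b12⊕b13⊕b14⊕b15⊕b24⊕b25⊕b26⊕b27⊕b28⊕b29⊕b30⊕b31 = 1⊕0⊕0⊕0⊕1⊕1⊕0⊕0⊕1⊕1⊕1⊕1⊕0⊕1⊕1⊕1 = 0
s16: b16⊕b17⊕b18⊕b19⊕b20⊕b21⊕b22⊕b23⊕b24⊕b25⊕b26⊕b27⊕b28⊕b29⊕b30⊕b31 = 0⊕0⊕1⊕0⊕1⊕0⊕1⊕1⊕1⊕1⊕1⊕1⊕0⊕1⊕1⊕1 = 1
Syndrome (s16...s1) = 10001 → position 17.

17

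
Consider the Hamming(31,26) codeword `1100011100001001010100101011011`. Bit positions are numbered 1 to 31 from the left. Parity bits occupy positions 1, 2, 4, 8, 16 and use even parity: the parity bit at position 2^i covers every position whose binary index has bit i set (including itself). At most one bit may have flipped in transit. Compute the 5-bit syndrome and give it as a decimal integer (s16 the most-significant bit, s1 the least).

25

s1: b1⊕b3⊕b5⊕b7⊕b9⊕b11⊕b13⊕b15⊕b17⊕b19⊕b21⊕b23⊕b25⊕b27⊕b29⊕b31 = 1⊕0⊕0⊕1⊕0⊕0⊕1⊕0⊕0⊕0⊕0⊕1⊕1⊕1⊕0⊕1 = 1
s2: b2⊕b3⊕b6⊕b7⊕b10⊕b11⊕b14⊕b15⊕b18⊕b19⊕b22⊕b23⊕b26⊕b27⊕b30⊕b31 = 1⊕0⊕1⊕1⊕0⊕0⊕0⊕0⊕1⊕0⊕0⊕1⊕0⊕1⊕1⊕1 = 0
s4: b4⊕b5⊕b6⊕b7⊕b12⊕b13⊕b14⊕b15⊕b20⊕b21⊕b22⊕b23⊕b28⊕b29⊕b30⊕b31 = 0⊕0⊕1⊕1⊕0⊕1⊕0⊕0⊕1⊕0⊕0⊕1⊕1⊕0⊕1⊕1 = 0
s8: b8⊕b9⊕b10⊕b11⊕b12⊕b13⊕b14⊕b15⊕b24⊕b25⊕b26⊕b27⊕b28⊕b29⊕b30⊕b31 = 1⊕0⊕0⊕0⊕0⊕1⊕0⊕0⊕0⊕1⊕0⊕1⊕1⊕0⊕1⊕1 = 1
s16: b16⊕b17⊕b18⊕b19⊕b20⊕b21⊕b22⊕b23⊕b24⊕b25⊕b26⊕b27⊕b28⊕b29⊕b30⊕b31 = 1⊕0⊕1⊕0⊕1⊕0⊕0⊕1⊕0⊕1⊕0⊕1⊕1⊕0⊕1⊕1 = 1
Syndrome (s16...s1) = 11001 → position 25.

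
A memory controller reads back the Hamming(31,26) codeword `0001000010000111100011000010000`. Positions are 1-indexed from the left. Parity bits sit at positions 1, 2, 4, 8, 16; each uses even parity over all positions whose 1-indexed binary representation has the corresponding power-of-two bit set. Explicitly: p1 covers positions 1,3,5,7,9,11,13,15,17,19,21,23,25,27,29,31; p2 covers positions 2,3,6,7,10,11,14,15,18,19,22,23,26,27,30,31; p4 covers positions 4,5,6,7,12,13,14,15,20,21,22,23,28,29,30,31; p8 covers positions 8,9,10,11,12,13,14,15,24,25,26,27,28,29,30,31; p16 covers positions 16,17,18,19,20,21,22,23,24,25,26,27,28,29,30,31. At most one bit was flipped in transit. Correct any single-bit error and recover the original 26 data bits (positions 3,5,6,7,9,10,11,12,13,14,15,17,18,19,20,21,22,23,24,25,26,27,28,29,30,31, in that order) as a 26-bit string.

s1: b1⊕b3⊕b5⊕b7⊕b9⊕b11⊕b13⊕b15⊕b17⊕b19⊕b21⊕b23⊕b25⊕b27⊕b29⊕b31 = 0⊕0⊕0⊕0⊕1⊕0⊕0⊕1⊕1⊕0⊕1⊕0⊕0⊕1⊕0⊕0 = 1
s2: b2⊕b3⊕b6⊕b7⊕b10⊕b11⊕b14⊕b15⊕b18⊕b19⊕b22⊕b23⊕b26⊕b27⊕b30⊕b31 = 0⊕0⊕0⊕0⊕0⊕0⊕1⊕1⊕0⊕0⊕1⊕0⊕0⊕1⊕0⊕0 = 0
s4: b4⊕b5⊕b6⊕b7⊕b12⊕b13⊕b14⊕b15⊕b20⊕b21⊕b22⊕b23⊕b28⊕b29⊕b30⊕b31 = 1⊕0⊕0⊕0⊕0⊕0⊕1⊕1⊕0⊕1⊕1⊕0⊕0⊕0⊕0⊕0 = 1
s8: b8⊕b9⊕b10⊕b11⊕b12⊕b13⊕b14⊕b15⊕b24⊕b25⊕b26⊕b27⊕b28⊕b29⊕b30⊕b31 = 0⊕1⊕0⊕0⊕0⊕0⊕1⊕1⊕0⊕0⊕0⊕1⊕0⊕0⊕0⊕0 = 0
s16: b16⊕b17⊕b18⊕b19⊕b20⊕b21⊕b22⊕b23⊕b24⊕b25⊕b26⊕b27⊕b28⊕b29⊕b30⊕b31 = 1⊕1⊕0⊕0⊕0⊕1⊕1⊕0⊕0⊕0⊕0⊕1⊕0⊕0⊕0⊕0 = 1
Syndrome (s16...s1) = 10101 → position 21.
Flip bit 21: corrected codeword = 0001000010000111100001000010000
Data bits at positions 3,5,6,7,9,10,11,12,13,14,15,17,18,19,20,21,22,23,24,25,26,27,28,29,30,31: 00001000011100001000010000

00001000011100001000010000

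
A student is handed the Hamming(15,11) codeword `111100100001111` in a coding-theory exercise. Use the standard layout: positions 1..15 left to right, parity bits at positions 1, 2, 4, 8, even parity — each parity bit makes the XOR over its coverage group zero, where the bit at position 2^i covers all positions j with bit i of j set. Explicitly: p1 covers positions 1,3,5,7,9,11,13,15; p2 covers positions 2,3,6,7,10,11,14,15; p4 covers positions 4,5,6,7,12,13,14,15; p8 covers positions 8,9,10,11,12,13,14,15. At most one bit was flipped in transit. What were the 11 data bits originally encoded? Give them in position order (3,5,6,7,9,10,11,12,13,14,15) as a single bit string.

s1: b1⊕b3⊕b5⊕b7⊕b9⊕b11⊕b13⊕b15 = 1⊕1⊕0⊕1⊕0⊕0⊕1⊕1 = 1
s2: b2⊕b3⊕b6⊕b7⊕b10⊕b11⊕b14⊕b15 = 1⊕1⊕0⊕1⊕0⊕0⊕1⊕1 = 1
s4: b4⊕b5⊕b6⊕b7⊕b12⊕b13⊕b14⊕b15 = 1⊕0⊕0⊕1⊕1⊕1⊕1⊕1 = 0
s8: b8⊕b9⊕b10⊕b11⊕b12⊕b13⊕b14⊕b15 = 0⊕0⊕0⊕0⊕1⊕1⊕1⊕1 = 0
Syndrome (s8...s1) = 0011 → position 3.
Flip bit 3: corrected codeword = 110100100001111
Data bits at positions 3,5,6,7,9,10,11,12,13,14,15: 00010001111

00010001111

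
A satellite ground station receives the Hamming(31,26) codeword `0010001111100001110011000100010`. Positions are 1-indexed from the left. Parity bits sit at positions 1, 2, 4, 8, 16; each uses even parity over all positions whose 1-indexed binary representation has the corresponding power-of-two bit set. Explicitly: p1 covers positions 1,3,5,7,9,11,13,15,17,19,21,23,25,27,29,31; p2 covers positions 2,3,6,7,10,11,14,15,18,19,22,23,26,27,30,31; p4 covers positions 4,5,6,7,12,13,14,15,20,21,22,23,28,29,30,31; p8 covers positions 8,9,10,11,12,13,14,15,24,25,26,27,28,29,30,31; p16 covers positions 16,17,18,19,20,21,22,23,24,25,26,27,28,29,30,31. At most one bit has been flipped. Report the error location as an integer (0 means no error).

16

s1: b1⊕b3⊕b5⊕b7⊕b9⊕b11⊕b13⊕b15⊕b17⊕b19⊕b21⊕b23⊕b25⊕b27⊕b29⊕b31 = 0⊕1⊕0⊕1⊕1⊕1⊕0⊕0⊕1⊕0⊕1⊕0⊕0⊕0⊕0⊕0 = 0
s2: b2⊕b3⊕b6⊕b7⊕b10⊕b11⊕b14⊕b15⊕b18⊕b19⊕b22⊕b23⊕b26⊕b27⊕b30⊕b31 = 0⊕1⊕0⊕1⊕1⊕1⊕0⊕0⊕1⊕0⊕1⊕0⊕1⊕0⊕1⊕0 = 0
s4: b4⊕b5⊕b6⊕b7⊕b12⊕b13⊕b14⊕b15⊕b20⊕b21⊕b22⊕b23⊕b28⊕b29⊕b30⊕b31 = 0⊕0⊕0⊕1⊕0⊕0⊕0⊕0⊕0⊕1⊕1⊕0⊕0⊕0⊕1⊕0 = 0
s8: b8⊕b9⊕b10⊕b11⊕b12⊕b13⊕b14⊕b15⊕b24⊕b25⊕b26⊕b27⊕b28⊕b29⊕b30⊕b31 = 1⊕1⊕1⊕1⊕0⊕0⊕0⊕0⊕0⊕0⊕1⊕0⊕0⊕0⊕1⊕0 = 0
s16: b16⊕b17⊕b18⊕b19⊕b20⊕b21⊕b22⊕b23⊕b24⊕b25⊕b26⊕b27⊕b28⊕b29⊕b30⊕b31 = 1⊕1⊕1⊕0⊕0⊕1⊕1⊕0⊕0⊕0⊕1⊕0⊕0⊕0⊕1⊕0 = 1
Syndrome (s16...s1) = 10000 → position 16.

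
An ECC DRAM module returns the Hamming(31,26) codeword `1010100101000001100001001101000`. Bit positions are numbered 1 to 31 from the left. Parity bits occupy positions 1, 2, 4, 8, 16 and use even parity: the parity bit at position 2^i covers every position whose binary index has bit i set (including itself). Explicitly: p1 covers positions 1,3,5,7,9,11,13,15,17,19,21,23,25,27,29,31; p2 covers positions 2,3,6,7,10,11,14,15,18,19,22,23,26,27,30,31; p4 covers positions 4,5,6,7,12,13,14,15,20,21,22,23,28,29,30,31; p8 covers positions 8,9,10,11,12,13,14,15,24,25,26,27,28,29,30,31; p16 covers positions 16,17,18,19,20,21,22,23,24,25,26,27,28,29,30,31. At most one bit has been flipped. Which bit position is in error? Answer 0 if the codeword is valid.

s1: b1⊕b3⊕b5⊕b7⊕b9⊕b11⊕b13⊕b15⊕b17⊕b19⊕b21⊕b23⊕b25⊕b27⊕b29⊕b31 = 1⊕1⊕1⊕0⊕0⊕0⊕0⊕0⊕1⊕0⊕0⊕0⊕1⊕0⊕0⊕0 = 1
s2: b2⊕b3⊕b6⊕b7⊕b10⊕b11⊕b14⊕b15⊕b18⊕b19⊕b22⊕b23⊕b26⊕b27⊕b30⊕b31 = 0⊕1⊕0⊕0⊕1⊕0⊕0⊕0⊕0⊕0⊕1⊕0⊕1⊕0⊕0⊕0 = 0
s4: b4⊕b5⊕b6⊕b7⊕b12⊕b13⊕b14⊕b15⊕b20⊕b21⊕b22⊕b23⊕b28⊕b29⊕b30⊕b31 = 0⊕1⊕0⊕0⊕0⊕0⊕0⊕0⊕0⊕0⊕1⊕0⊕1⊕0⊕0⊕0 = 1
s8: b8⊕b9⊕b10⊕b11⊕b12⊕b13⊕b14⊕b15⊕b24⊕b25⊕b26⊕b27⊕b28⊕b29⊕b30⊕b31 = 1⊕0⊕1⊕0⊕0⊕0⊕0⊕0⊕0⊕1⊕1⊕0⊕1⊕0⊕0⊕0 = 1
s16: b16⊕b17⊕b18⊕b19⊕b20⊕b21⊕b22⊕b23⊕b24⊕b25⊕b26⊕b27⊕b28⊕b29⊕b30⊕b31 = 1⊕1⊕0⊕0⊕0⊕0⊕1⊕0⊕0⊕1⊕1⊕0⊕1⊕0⊕0⊕0 = 0
Syndrome (s16...s1) = 01101 → position 13.

13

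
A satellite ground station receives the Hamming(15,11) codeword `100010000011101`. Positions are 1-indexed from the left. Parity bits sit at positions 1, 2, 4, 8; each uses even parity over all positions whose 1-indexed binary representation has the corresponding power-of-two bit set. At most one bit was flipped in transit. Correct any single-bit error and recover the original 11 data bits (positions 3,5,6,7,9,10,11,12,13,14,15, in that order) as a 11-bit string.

01000011101

s1: b1⊕b3⊕b5⊕b7⊕b9⊕b11⊕b13⊕b15 = 1⊕0⊕1⊕0⊕0⊕1⊕1⊕1 = 1
s2: b2⊕b3⊕b6⊕b7⊕b10⊕b11⊕b14⊕b15 = 0⊕0⊕0⊕0⊕0⊕1⊕0⊕1 = 0
s4: b4⊕b5⊕b6⊕b7⊕b12⊕b13⊕b14⊕b15 = 0⊕1⊕0⊕0⊕1⊕1⊕0⊕1 = 0
s8: b8⊕b9⊕b10⊕b11⊕b12⊕b13⊕b14⊕b15 = 0⊕0⊕0⊕1⊕1⊕1⊕0⊕1 = 0
Syndrome (s8...s1) = 0001 → position 1.
Flip bit 1: corrected codeword = 000010000011101
Data bits at positions 3,5,6,7,9,10,11,12,13,14,15: 01000011101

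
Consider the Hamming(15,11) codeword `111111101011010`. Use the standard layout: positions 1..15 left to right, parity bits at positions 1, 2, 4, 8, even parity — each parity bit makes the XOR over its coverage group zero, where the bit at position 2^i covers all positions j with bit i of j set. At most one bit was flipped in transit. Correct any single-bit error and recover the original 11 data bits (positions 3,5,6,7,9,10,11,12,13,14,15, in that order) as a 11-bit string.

s1: b1⊕b3⊕b5⊕b7⊕b9⊕b11⊕b13⊕b15 = 1⊕1⊕1⊕1⊕1⊕1⊕0⊕0 = 0
s2: b2⊕b3⊕b6⊕b7⊕b10⊕b11⊕b14⊕b15 = 1⊕1⊕1⊕1⊕0⊕1⊕1⊕0 = 0
s4: b4⊕b5⊕b6⊕b7⊕b12⊕b13⊕b14⊕b15 = 1⊕1⊕1⊕1⊕1⊕0⊕1⊕0 = 0
s8: b8⊕b9⊕b10⊕b11⊕b12⊕b13⊕b14⊕b15 = 0⊕1⊕0⊕1⊕1⊕0⊕1⊕0 = 0
Syndrome (s8...s1) = 0000 → position 0 (no error).
No correction needed.
Data bits at positions 3,5,6,7,9,10,11,12,13,14,15: 11111011010

11111011010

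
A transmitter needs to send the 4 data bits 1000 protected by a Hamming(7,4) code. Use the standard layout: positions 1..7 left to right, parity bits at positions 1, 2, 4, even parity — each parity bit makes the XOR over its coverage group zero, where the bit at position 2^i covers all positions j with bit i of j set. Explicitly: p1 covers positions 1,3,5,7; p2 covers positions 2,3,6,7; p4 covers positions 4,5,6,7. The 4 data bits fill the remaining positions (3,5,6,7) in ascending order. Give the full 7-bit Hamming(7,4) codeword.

1110000

Place data bits at non-power-of-two positions: b3=1, b5=0, b6=0, b7=0.
p1 = XOR of data positions {3,5,7} = 1⊕0⊕0 = 1
p2 = XOR of data positions {3,6,7} = 1⊕0⊕0 = 1
p4 = XOR of data positions {5,6,7} = 0⊕0⊕0 = 0
Codeword b1..b7 = 1110000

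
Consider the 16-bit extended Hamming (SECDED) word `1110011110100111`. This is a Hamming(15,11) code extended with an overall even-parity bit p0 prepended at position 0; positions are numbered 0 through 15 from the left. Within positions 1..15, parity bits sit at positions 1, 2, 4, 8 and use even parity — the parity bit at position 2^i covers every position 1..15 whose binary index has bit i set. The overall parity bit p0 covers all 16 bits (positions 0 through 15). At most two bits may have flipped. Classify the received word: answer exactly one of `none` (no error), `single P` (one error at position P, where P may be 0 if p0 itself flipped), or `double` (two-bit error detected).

single 9

s1: b1⊕b3⊕b5⊕b7⊕b9⊕b11⊕b13⊕b15 = 1⊕0⊕1⊕1⊕0⊕0⊕1⊕1 = 1
s2: b2⊕b3⊕b6⊕b7⊕b10⊕b11⊕b14⊕b15 = 1⊕0⊕1⊕1⊕1⊕0⊕1⊕1 = 0
s4: b4⊕b5⊕b6⊕b7⊕b12⊕b13⊕b14⊕b15 = 0⊕1⊕1⊕1⊕0⊕1⊕1⊕1 = 0
s8: b8⊕b9⊕b10⊕b11⊕b12⊕b13⊕b14⊕b15 = 1⊕0⊕1⊕0⊕0⊕1⊕1⊕1 = 1
Syndrome (s8...s1) = 1001 → position 9.
Overall parity (XOR of all 16 bits, including p0): 1⊕1⊕1⊕0⊕0⊕1⊕1⊕1⊕1⊕0⊕1⊕0⊕0⊕1⊕1⊕1 = 1
Overall=1, syndrome position=9 → single-bit error at position 9.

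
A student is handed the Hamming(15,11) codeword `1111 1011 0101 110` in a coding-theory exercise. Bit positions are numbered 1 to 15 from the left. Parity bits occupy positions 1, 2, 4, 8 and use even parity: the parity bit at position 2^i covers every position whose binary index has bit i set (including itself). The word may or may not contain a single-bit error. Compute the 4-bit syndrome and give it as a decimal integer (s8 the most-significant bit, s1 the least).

s1: b1⊕b3⊕b5⊕b7⊕b9⊕b11⊕b13⊕b15 = 1⊕1⊕1⊕1⊕0⊕0⊕1⊕0 = 1
s2: b2⊕b3⊕b6⊕b7⊕b10⊕b11⊕b14⊕b15 = 1⊕1⊕0⊕1⊕1⊕0⊕1⊕0 = 1
s4: b4⊕b5⊕b6⊕b7⊕b12⊕b13⊕b14⊕b15 = 1⊕1⊕0⊕1⊕1⊕1⊕1⊕0 = 0
s8: b8⊕b9⊕b10⊕b11⊕b12⊕b13⊕b14⊕b15 = 1⊕0⊕1⊕0⊕1⊕1⊕1⊕0 = 1
Syndrome (s8...s1) = 1011 → position 11.

11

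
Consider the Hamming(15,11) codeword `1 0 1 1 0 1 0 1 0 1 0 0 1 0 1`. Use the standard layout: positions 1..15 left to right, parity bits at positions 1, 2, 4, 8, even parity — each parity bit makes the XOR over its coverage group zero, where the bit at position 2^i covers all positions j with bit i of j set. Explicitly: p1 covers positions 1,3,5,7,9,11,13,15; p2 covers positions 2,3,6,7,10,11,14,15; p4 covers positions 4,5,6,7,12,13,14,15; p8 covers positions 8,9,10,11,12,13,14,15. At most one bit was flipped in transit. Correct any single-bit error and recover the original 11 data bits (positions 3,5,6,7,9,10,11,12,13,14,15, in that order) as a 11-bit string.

10100100101

s1: b1⊕b3⊕b5⊕b7⊕b9⊕b11⊕b13⊕b15 = 1⊕1⊕0⊕0⊕0⊕0⊕1⊕1 = 0
s2: b2⊕b3⊕b6⊕b7⊕b10⊕b11⊕b14⊕b15 = 0⊕1⊕1⊕0⊕1⊕0⊕0⊕1 = 0
s4: b4⊕b5⊕b6⊕b7⊕b12⊕b13⊕b14⊕b15 = 1⊕0⊕1⊕0⊕0⊕1⊕0⊕1 = 0
s8: b8⊕b9⊕b10⊕b11⊕b12⊕b13⊕b14⊕b15 = 1⊕0⊕1⊕0⊕0⊕1⊕0⊕1 = 0
Syndrome (s8...s1) = 0000 → position 0 (no error).
No correction needed.
Data bits at positions 3,5,6,7,9,10,11,12,13,14,15: 10100100101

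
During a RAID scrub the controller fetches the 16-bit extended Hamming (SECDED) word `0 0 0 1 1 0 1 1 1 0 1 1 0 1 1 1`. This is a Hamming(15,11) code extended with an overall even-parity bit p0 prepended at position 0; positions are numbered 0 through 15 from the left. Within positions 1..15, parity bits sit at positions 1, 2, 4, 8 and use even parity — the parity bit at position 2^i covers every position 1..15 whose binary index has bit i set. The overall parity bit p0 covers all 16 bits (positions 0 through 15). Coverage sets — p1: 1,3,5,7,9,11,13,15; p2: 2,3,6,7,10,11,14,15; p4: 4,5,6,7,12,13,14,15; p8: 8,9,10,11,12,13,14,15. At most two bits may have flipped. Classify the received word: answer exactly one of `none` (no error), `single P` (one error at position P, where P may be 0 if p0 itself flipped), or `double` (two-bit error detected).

s1: b1⊕b3⊕b5⊕b7⊕b9⊕b11⊕b13⊕b15 = 0⊕1⊕0⊕1⊕0⊕1⊕1⊕1 = 1
s2: b2⊕b3⊕b6⊕b7⊕b10⊕b11⊕b14⊕b15 = 0⊕1⊕1⊕1⊕1⊕1⊕1⊕1 = 1
s4: b4⊕b5⊕b6⊕b7⊕b12⊕b13⊕b14⊕b15 = 1⊕0⊕1⊕1⊕0⊕1⊕1⊕1 = 0
s8: b8⊕b9⊕b10⊕b11⊕b12⊕b13⊕b14⊕b15 = 1⊕0⊕1⊕1⊕0⊕1⊕1⊕1 = 0
Syndrome (s8...s1) = 0011 → position 3.
Overall parity (XOR of all 16 bits, including p0): 0⊕0⊕0⊕1⊕1⊕0⊕1⊕1⊕1⊕0⊕1⊕1⊕0⊕1⊕1⊕1 = 0
Overall=0, syndrome position=3 → double-bit error detected (uncorrectable).

double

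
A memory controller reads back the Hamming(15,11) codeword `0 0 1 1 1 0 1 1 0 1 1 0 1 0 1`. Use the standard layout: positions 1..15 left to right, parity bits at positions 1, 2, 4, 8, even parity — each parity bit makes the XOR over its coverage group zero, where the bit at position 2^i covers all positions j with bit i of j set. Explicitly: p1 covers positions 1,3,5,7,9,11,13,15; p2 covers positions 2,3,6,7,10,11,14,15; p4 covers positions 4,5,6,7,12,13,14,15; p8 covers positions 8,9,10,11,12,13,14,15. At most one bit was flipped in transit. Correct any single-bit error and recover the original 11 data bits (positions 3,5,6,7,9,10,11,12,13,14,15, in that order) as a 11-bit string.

11010110111

s1: b1⊕b3⊕b5⊕b7⊕b9⊕b11⊕b13⊕b15 = 0⊕1⊕1⊕1⊕0⊕1⊕1⊕1 = 0
s2: b2⊕b3⊕b6⊕b7⊕b10⊕b11⊕b14⊕b15 = 0⊕1⊕0⊕1⊕1⊕1⊕0⊕1 = 1
s4: b4⊕b5⊕b6⊕b7⊕b12⊕b13⊕b14⊕b15 = 1⊕1⊕0⊕1⊕0⊕1⊕0⊕1 = 1
s8: b8⊕b9⊕b10⊕b11⊕b12⊕b13⊕b14⊕b15 = 1⊕0⊕1⊕1⊕0⊕1⊕0⊕1 = 1
Syndrome (s8...s1) = 1110 → position 14.
Flip bit 14: corrected codeword = 001110110110111
Data bits at positions 3,5,6,7,9,10,11,12,13,14,15: 11010110111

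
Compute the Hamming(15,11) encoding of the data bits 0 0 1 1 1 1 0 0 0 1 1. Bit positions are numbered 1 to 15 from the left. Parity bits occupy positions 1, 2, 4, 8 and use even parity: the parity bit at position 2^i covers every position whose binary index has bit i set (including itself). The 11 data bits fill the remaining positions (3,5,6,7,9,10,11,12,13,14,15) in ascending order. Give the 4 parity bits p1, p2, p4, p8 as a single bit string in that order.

Place data bits at non-power-of-two positions: b3=0, b5=0, b6=1, b7=1, b9=1, b10=1, b11=0, b12=0, b13=0, b14=1, b15=1.
p1 = XOR of data positions {3,5,7,9,11,13,15} = 0⊕0⊕1⊕1⊕0⊕0⊕1 = 1
p2 = XOR of data positions {3,6,7,10,11,14,15} = 0⊕1⊕1⊕1⊕0⊕1⊕1 = 1
p4 = XOR of data positions {5,6,7,12,13,14,15} = 0⊕1⊕1⊕0⊕0⊕1⊕1 = 0
p8 = XOR of data positions {9,10,11,12,13,14,15} = 1⊕1⊕0⊕0⊕0⊕1⊕1 = 0
Parity bits p1,p2,p4,p8 = 1100

1100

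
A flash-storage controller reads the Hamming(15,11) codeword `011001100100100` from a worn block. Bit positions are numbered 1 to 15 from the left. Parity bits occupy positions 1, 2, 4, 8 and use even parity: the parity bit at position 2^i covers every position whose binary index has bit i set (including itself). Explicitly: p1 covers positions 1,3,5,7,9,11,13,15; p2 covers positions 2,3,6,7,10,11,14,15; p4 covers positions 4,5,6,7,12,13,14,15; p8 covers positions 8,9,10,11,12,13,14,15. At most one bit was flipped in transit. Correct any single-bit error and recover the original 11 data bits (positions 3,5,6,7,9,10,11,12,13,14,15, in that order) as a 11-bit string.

s1: b1⊕b3⊕b5⊕b7⊕b9⊕b11⊕b13⊕b15 = 0⊕1⊕0⊕1⊕0⊕0⊕1⊕0 = 1
s2: b2⊕b3⊕b6⊕b7⊕b10⊕b11⊕b14⊕b15 = 1⊕1⊕1⊕1⊕1⊕0⊕0⊕0 = 1
s4: b4⊕b5⊕b6⊕b7⊕b12⊕b13⊕b14⊕b15 = 0⊕0⊕1⊕1⊕0⊕1⊕0⊕0 = 1
s8: b8⊕b9⊕b10⊕b11⊕b12⊕b13⊕b14⊕b15 = 0⊕0⊕1⊕0⊕0⊕1⊕0⊕0 = 0
Syndrome (s8...s1) = 0111 → position 7.
Flip bit 7: corrected codeword = 011001000100100
Data bits at positions 3,5,6,7,9,10,11,12,13,14,15: 10100100100

10100100100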